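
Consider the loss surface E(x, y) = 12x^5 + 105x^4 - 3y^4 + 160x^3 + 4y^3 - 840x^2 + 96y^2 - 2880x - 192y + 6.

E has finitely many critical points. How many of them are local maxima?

E separates as a function of x plus a function of y, so ∇E=0 decouples.
∂E/∂x = 60(x - 2)(x + 2)(x + 3)(x + 4) = 0 at x ∈ {-4, -3, -2, 2}; ∂E/∂y = -12(y - 4)(y - 1)(y + 4) = 0 at y ∈ {-4, 1, 4}.
The Hessian is diagonal: diag(E_xx, E_yy). Second derivatives: E_xx(-4)=-720, E_xx(-3)=300, E_xx(-2)=-480, E_xx(2)=7200; E_yy(-4)=-480, E_yy(1)=180, E_yy(4)=-288.
Local maxima occur where both diagonal entries negative: (-4, -4), (-4, 4), (-2, -4), (-2, 4). Count: 4.

4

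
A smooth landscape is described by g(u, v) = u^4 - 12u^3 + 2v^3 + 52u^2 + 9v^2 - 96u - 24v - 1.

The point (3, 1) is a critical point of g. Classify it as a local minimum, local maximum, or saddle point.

The mixed partial ∂²g/∂u∂v is 0, so the Hessian at any point is diag(g_uu, g_vv) = diag(4(3u^2 - 18u + 26), 6(2v + 3)).
At (3, 1): H = diag(-4, 30).
The eigenvalues have opposite signs, so H is indefinite: a saddle point.

saddle point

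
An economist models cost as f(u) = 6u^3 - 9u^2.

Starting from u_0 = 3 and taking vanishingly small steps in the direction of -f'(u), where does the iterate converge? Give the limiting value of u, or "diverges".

1

f'(u) = 18u(u - 1), so f'(3) = 108.
Gradient descent moves in the -f' direction, i.e. u is decreasing.
The nearest critical point in that direction is u = 1, where f'' = 18 > 0 (a local minimum). The iterate converges there.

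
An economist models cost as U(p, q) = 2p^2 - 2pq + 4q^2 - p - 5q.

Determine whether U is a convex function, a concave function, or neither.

convex

U is quadratic, so its Hessian is the constant matrix H = [[4, -2], [-2, 8]].
det(H) = 28, tr(H) = 12.
det(H) > 0 and tr(H) > 0, so H is positive definite everywhere: convex.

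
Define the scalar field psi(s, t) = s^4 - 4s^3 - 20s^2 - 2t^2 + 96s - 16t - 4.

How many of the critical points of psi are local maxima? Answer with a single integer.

psi separates as a function of s plus a function of t, so ∇psi=0 decouples.
∂psi/∂s = 4(s - 4)(s - 2)(s + 3) = 0 at s ∈ {-3, 2, 4}; ∂psi/∂t = -4(t + 4) = 0 at t ∈ {-4}.
The Hessian is diagonal: diag(psi_ss, psi_tt). Second derivatives: psi_ss(-3)=140, psi_ss(2)=-40, psi_ss(4)=56; psi_tt(-4)=-4.
Local maxima occur where both diagonal entries negative: (2, -4). Count: 1.

1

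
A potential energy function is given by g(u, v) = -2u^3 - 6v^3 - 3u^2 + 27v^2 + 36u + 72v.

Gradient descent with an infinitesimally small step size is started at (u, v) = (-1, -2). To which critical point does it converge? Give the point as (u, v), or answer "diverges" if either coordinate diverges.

(-3, -1)

g is separable, so gradient descent decouples: u follows -∂g/∂u, v follows -∂g/∂v.
∂g/∂u = -6(u - 2)(u + 3); at u=-1 this is 36, so u decreases.
∂g/∂v = -18(v - 4)(v + 1); at v=-2 this is -108, so v increases.
u converges to its nearest critical value -3 (a local min of the u-part); v converges to -1. The iterate converges to (-3, -1).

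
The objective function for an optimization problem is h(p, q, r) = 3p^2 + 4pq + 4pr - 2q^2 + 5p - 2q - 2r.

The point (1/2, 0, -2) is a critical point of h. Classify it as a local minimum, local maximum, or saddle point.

The Hessian is constant: H = [[6, 4, 4], [4, -4, 0], [4, 0, 0]].
Leading principal minors: Δ₁ = 6, Δ₂ = -40, Δ₃ = 64.
The minors fit neither the all-positive nor the alternating-sign pattern, so H is indefinite: a saddle point.

saddle point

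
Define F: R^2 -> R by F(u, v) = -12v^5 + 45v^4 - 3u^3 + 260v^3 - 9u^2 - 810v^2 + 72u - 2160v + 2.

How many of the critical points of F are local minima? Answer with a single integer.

F separates as a function of u plus a function of v, so ∇F=0 decouples.
∂F/∂u = -9(u - 2)(u + 4) = 0 at u ∈ {-4, 2}; ∂F/∂v = -60(v - 4)(v - 3)(v + 1)(v + 3) = 0 at v ∈ {-3, -1, 3, 4}.
The Hessian is diagonal: diag(F_uu, F_vv). Second derivatives: F_uu(-4)=54, F_uu(2)=-54; F_vv(-3)=5040, F_vv(-1)=-2400, F_vv(3)=1440, F_vv(4)=-2100.
Local minima occur where both diagonal entries positive: (-4, -3), (-4, 3). Count: 2.

2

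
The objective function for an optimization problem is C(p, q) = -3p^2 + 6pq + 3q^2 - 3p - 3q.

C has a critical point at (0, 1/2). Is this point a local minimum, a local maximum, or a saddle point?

The Hessian of C is constant: H = [[-6, 6], [6, 6]].
det(H) = (-6)·6 − 6² = -72.
Since det(H) < 0, H is indefinite and the critical point is a saddle point.

saddle point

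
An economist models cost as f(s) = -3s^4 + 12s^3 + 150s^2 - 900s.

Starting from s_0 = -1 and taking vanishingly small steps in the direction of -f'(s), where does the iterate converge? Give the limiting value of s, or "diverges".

3

f'(s) = -12(s - 5)(s - 3)(s + 5), so f'(-1) = -1152.
Gradient descent moves in the -f' direction, i.e. s is increasing.
The nearest critical point in that direction is s = 3, where f'' = 192 > 0 (a local minimum). The iterate converges there.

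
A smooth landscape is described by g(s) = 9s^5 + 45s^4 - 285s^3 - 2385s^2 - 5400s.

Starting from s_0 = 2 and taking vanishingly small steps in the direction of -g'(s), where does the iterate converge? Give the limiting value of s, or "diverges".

g'(s) = 45(s - 5)(s + 2)(s + 3)(s + 4), so g'(2) = -16200.
Gradient descent moves in the -g' direction, i.e. s is increasing.
The nearest critical point in that direction is s = 5, where g'' = 22680 > 0 (a local minimum). The iterate converges there.

5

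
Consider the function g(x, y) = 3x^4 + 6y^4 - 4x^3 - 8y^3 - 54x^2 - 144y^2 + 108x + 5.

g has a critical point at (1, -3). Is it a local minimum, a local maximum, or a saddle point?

The mixed partial ∂²g/∂x∂y is 0, so the Hessian at any point is diag(g_xx, g_yy) = diag(12(3x^2 - 2x - 9), 24(3y^2 - 2y - 12)).
At (1, -3): H = diag(-96, 504).
The eigenvalues have opposite signs, so H is indefinite: a saddle point.

saddle point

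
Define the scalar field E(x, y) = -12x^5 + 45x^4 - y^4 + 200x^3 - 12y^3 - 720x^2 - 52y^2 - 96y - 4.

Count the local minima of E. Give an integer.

E separates as a function of x plus a function of y, so ∇E=0 decouples.
∂E/∂x = -60x(x - 4)(x - 2)(x + 3) = 0 at x ∈ {-3, 0, 2, 4}; ∂E/∂y = -4(y + 2)(y + 3)(y + 4) = 0 at y ∈ {-4, -3, -2}.
The Hessian is diagonal: diag(E_xx, E_yy). Second derivatives: E_xx(-3)=6300, E_xx(0)=-1440, E_xx(2)=1200, E_xx(4)=-3360; E_yy(-4)=-8, E_yy(-3)=4, E_yy(-2)=-8.
Local minima occur where both diagonal entries positive: (-3, -3), (2, -3). Count: 2.

2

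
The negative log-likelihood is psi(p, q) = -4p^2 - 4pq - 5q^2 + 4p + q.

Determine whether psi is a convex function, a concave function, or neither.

concave

psi is quadratic, so its Hessian is the constant matrix H = [[-8, -4], [-4, -10]].
det(H) = 64, tr(H) = -18.
det(H) > 0 and tr(H) < 0, so H is negative definite everywhere: concave.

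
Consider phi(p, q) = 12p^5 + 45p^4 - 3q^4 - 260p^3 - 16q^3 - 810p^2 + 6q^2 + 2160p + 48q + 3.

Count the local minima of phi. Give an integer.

2

phi separates as a function of p plus a function of q, so ∇phi=0 decouples.
∂phi/∂p = 60(p - 3)(p - 1)(p + 3)(p + 4) = 0 at p ∈ {-4, -3, 1, 3}; ∂phi/∂q = -12(q - 1)(q + 1)(q + 4) = 0 at q ∈ {-4, -1, 1}.
The Hessian is diagonal: diag(phi_pp, phi_qq). Second derivatives: phi_pp(-4)=-2100, phi_pp(-3)=1440, phi_pp(1)=-2400, phi_pp(3)=5040; phi_qq(-4)=-180, phi_qq(-1)=72, phi_qq(1)=-120.
Local minima occur where both diagonal entries positive: (-3, -1), (3, -1). Count: 2.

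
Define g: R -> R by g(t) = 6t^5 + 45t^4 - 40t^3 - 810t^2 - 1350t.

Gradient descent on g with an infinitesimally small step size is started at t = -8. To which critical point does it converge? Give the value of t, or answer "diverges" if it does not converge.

diverges

g'(t) = 30(t - 3)(t + 1)(t + 3)(t + 5), so g'(-8) = 34650.
Gradient descent moves in the -g' direction, i.e. t is decreasing.
There is no critical point below t=-8, and g' keeps the same sign, so the iterate runs off to −∞.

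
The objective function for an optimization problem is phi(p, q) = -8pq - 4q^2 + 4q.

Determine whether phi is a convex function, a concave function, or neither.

neither

phi is quadratic, so its Hessian is the constant matrix H = [[0, -8], [-8, -8]].
det(H) = -64, tr(H) = -8.
det(H) < 0, so H is indefinite: neither convex nor concave.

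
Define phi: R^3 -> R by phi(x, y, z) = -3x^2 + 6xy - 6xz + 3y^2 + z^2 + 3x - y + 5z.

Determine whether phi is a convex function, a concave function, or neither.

neither

phi is quadratic, so its Hessian is the constant matrix H = [[-6, 6, -6], [6, 6, 0], [-6, 0, 2]].
Leading principal minors: -6, -72, -360.
Neither pattern holds ⇒ H is indefinite ⇒ neither convex nor concave.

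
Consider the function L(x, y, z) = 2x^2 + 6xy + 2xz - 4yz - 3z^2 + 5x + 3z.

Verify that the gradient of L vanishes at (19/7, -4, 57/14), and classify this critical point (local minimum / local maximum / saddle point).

saddle point

∇L = (4x + 6y + 2z + 5, 6x - 4z, 2x - 4y - 6z + 3); substituting (19/7, -4, 57/14) gives ∇L = (0, 0, 0), so (19/7, -4, 57/14) is indeed a critical point.
The Hessian is constant: H = [[4, 6, 2], [6, 0, -4], [2, -4, -6]].
Leading principal minors: Δ₁ = 4, Δ₂ = -36, Δ₃ = 56.
The minors fit neither the all-positive nor the alternating-sign pattern, so H is indefinite: a saddle point.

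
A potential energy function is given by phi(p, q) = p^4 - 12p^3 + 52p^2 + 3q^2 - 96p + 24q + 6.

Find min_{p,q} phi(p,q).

-106

phi(p,q) separates as A(p) + B(q) + 6, so its minimum is min A + min B + 6.
A'(p) = 4(p - 4)(p - 3)(p - 2) vanishes at p ∈ {2, 3, 4}; B'(q) = 6q + 24 vanishes at q ∈ {-4}.
Local minima of A (where A''>0): A(2)=-64, A(4)=-64. Local minima of B: B(-4)=-48.
So the global minimum of phi is A(2) + B(-4) + 6 = -64 − 48 + 6 = -106, attained at (2, -4).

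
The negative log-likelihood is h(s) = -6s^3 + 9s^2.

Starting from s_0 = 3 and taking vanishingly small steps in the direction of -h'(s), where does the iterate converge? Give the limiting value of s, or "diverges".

h'(s) = -18s(s - 1), so h'(3) = -108.
Gradient descent moves in the -h' direction, i.e. s is increasing.
There is no critical point above s=3, and h' keeps the same sign, so the iterate runs off to +∞.

diverges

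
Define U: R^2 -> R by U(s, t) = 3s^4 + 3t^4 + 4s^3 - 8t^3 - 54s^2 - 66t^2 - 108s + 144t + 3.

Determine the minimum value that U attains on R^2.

U(s,t) separates as P(s) + Q(t) + 3, so its minimum is min P + min Q + 3.
P'(s) = 12(s - 3)(s + 1)(s + 3) vanishes at s ∈ {-3, -1, 3}; Q'(t) = 12(t - 4)(t - 1)(t + 3) vanishes at t ∈ {-3, 1, 4}.
Local minima of P (where P''>0): P(-3)=-27, P(3)=-459. Local minima of Q: Q(-3)=-567, Q(4)=-224.
So the global minimum of U is P(3) + Q(-3) + 3 = -459 − 567 + 3 = -1023, attained at (3, -3).

-1023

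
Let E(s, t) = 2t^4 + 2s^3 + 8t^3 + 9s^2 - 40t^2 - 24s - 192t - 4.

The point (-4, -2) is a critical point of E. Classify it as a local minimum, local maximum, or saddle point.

The mixed partial ∂²E/∂s∂t is 0, so the Hessian at any point is diag(E_ss, E_tt) = diag(6(2s + 3), 8(3t^2 + 6t - 10)).
At (-4, -2): H = diag(-30, -80).
Both eigenvalues are negative, so H is negative definite: a local maximum.

local maximum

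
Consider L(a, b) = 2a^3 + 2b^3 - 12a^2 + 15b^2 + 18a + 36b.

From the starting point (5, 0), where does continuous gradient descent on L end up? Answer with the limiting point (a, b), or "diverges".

(3, -2)

L is separable, so gradient descent decouples: a follows -∂L/∂a, b follows -∂L/∂b.
∂L/∂a = 6(a - 3)(a - 1); at a=5 this is 48, so a decreases.
∂L/∂b = 6(b + 2)(b + 3); at b=0 this is 36, so b decreases.
a converges to its nearest critical value 3 (a local min of the a-part); b converges to -2. The iterate converges to (3, -2).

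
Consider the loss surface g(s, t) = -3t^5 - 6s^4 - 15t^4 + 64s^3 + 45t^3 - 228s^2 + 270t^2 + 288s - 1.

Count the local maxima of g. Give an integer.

4

g separates as a function of s plus a function of t, so ∇g=0 decouples.
∂g/∂s = -24(s - 4)(s - 3)(s - 1) = 0 at s ∈ {1, 3, 4}; ∂g/∂t = -15t(t - 3)(t + 3)(t + 4) = 0 at t ∈ {-4, -3, 0, 3}.
The Hessian is diagonal: diag(g_ss, g_tt). Second derivatives: g_ss(1)=-144, g_ss(3)=48, g_ss(4)=-72; g_tt(-4)=420, g_tt(-3)=-270, g_tt(0)=540, g_tt(3)=-1890.
Local maxima occur where both diagonal entries negative: (1, -3), (1, 3), (4, -3), (4, 3). Count: 4.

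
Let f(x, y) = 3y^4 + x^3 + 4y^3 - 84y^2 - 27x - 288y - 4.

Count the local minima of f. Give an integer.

2

f separates as a function of x plus a function of y, so ∇f=0 decouples.
∂f/∂x = 3(x - 3)(x + 3) = 0 at x ∈ {-3, 3}; ∂f/∂y = 12(y - 4)(y + 2)(y + 3) = 0 at y ∈ {-3, -2, 4}.
The Hessian is diagonal: diag(f_xx, f_yy). Second derivatives: f_xx(-3)=-18, f_xx(3)=18; f_yy(-3)=84, f_yy(-2)=-72, f_yy(4)=504.
Local minima occur where both diagonal entries positive: (3, -3), (3, 4). Count: 2.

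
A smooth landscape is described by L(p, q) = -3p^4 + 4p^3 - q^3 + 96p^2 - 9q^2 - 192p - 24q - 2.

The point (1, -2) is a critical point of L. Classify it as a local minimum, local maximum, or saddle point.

saddle point

The mixed partial ∂²L/∂p∂q is 0, so the Hessian at any point is diag(L_pp, L_qq) = diag(12(-3p^2 + 2p + 16), -6(q + 3)).
At (1, -2): H = diag(180, -6).
The eigenvalues have opposite signs, so H is indefinite: a saddle point.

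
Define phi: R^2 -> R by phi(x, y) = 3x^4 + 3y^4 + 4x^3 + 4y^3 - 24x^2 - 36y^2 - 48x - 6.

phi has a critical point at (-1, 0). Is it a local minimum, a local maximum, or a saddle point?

local maximum

The mixed partial ∂²phi/∂x∂y is 0, so the Hessian at any point is diag(phi_xx, phi_yy) = diag(12(3x^2 + 2x - 4), 12(3y^2 + 2y - 6)).
At (-1, 0): H = diag(-36, -72).
Both eigenvalues are negative, so H is negative definite: a local maximum.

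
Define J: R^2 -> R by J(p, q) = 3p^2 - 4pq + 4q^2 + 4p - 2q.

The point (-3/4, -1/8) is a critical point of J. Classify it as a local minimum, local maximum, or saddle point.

local minimum

The Hessian of J is constant: H = [[6, -4], [-4, 8]].
det(H) = 6·8 − (-4)² = 32.
det(H) > 0 and tr(H) = 14 > 0, so H is positive definite and the point is a local minimum.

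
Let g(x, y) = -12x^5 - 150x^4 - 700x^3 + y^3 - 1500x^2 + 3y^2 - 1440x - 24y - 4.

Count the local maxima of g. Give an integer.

2

g separates as a function of x plus a function of y, so ∇g=0 decouples.
∂g/∂x = -60(x + 1)(x + 2)(x + 3)(x + 4) = 0 at x ∈ {-4, -3, -2, -1}; ∂g/∂y = 3(y - 2)(y + 4) = 0 at y ∈ {-4, 2}.
The Hessian is diagonal: diag(g_xx, g_yy). Second derivatives: g_xx(-4)=360, g_xx(-3)=-120, g_xx(-2)=120, g_xx(-1)=-360; g_yy(-4)=-18, g_yy(2)=18.
Local maxima occur where both diagonal entries negative: (-3, -4), (-1, -4). Count: 2.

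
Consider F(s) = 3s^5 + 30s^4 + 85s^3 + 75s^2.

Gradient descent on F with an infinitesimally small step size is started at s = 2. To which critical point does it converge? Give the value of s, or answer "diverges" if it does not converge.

0

F'(s) = 15s(s + 1)(s + 2)(s + 5), so F'(2) = 2520.
Gradient descent moves in the -F' direction, i.e. s is decreasing.
The nearest critical point in that direction is s = 0, where F'' = 150 > 0 (a local minimum). The iterate converges there.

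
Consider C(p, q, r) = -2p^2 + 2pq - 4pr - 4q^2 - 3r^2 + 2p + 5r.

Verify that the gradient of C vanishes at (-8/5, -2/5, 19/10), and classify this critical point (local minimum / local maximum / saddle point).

local maximum

∇C = (-4p + 2q - 4r + 2, 2p - 8q, -4p - 6r + 5); substituting (-8/5, -2/5, 19/10) gives ∇C = (0, 0, 0), so (-8/5, -2/5, 19/10) is indeed a critical point.
The Hessian is constant: H = [[-4, 2, -4], [2, -8, 0], [-4, 0, -6]].
Leading principal minors: Δ₁ = -4, Δ₂ = 28, Δ₃ = -40.
The minors alternate sign starting negative (−, +, −), so H is negative definite: a local maximum.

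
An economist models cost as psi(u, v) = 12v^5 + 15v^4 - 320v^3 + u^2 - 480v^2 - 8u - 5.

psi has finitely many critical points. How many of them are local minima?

psi separates as a function of u plus a function of v, so ∇psi=0 decouples.
∂psi/∂u = 2(u - 4) = 0 at u ∈ {4}; ∂psi/∂v = 60v(v - 4)(v + 1)(v + 4) = 0 at v ∈ {-4, -1, 0, 4}.
The Hessian is diagonal: diag(psi_uu, psi_vv). Second derivatives: psi_uu(4)=2; psi_vv(-4)=-5760, psi_vv(-1)=900, psi_vv(0)=-960, psi_vv(4)=9600.
Local minima occur where both diagonal entries positive: (4, -1), (4, 4). Count: 2.

2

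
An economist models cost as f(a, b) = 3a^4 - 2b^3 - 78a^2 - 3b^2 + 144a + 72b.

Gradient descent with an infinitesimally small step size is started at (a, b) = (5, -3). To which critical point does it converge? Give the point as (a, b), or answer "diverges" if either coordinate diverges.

(3, -4)

f is separable, so gradient descent decouples: a follows -∂f/∂a, b follows -∂f/∂b.
∂f/∂a = 12(a - 3)(a - 1)(a + 4); at a=5 this is 864, so a decreases.
∂f/∂b = -6(b - 3)(b + 4); at b=-3 this is 36, so b decreases.
a converges to its nearest critical value 3 (a local min of the a-part); b converges to -4. The iterate converges to (3, -4).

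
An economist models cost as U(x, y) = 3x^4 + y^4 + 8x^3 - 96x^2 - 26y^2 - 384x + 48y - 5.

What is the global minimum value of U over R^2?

U(x,y) separates as P(x) + Q(y) − 5, so its minimum is min P + min Q − 5.
P'(x) = 12(x - 4)(x + 2)(x + 4) vanishes at x ∈ {-4, -2, 4}; Q'(y) = 4(y - 3)(y - 1)(y + 4) vanishes at y ∈ {-4, 1, 3}.
Local minima of P (where P''>0): P(-4)=256, P(4)=-1792. Local minima of Q: Q(-4)=-352, Q(3)=-9.
So the global minimum of U is P(4) + Q(-4) − 5 = -1792 − 352 − 5 = -2149, attained at (4, -4).

-2149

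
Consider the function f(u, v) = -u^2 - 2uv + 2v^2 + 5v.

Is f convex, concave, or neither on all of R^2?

f is quadratic, so its Hessian is the constant matrix H = [[-2, -2], [-2, 4]].
det(H) = -12, tr(H) = 2.
det(H) < 0, so H is indefinite: neither convex nor concave.

neither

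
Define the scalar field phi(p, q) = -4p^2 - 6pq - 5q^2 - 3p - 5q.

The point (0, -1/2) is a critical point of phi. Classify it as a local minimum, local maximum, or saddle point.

local maximum

The Hessian of phi is constant: H = [[-8, -6], [-6, -10]].
det(H) = (-8)·(-10) − (-6)² = 44.
det(H) > 0 and tr(H) = -18 < 0, so H is negative definite and the point is a local maximum.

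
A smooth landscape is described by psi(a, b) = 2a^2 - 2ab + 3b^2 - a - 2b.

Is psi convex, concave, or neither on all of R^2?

convex

psi is quadratic, so its Hessian is the constant matrix H = [[4, -2], [-2, 6]].
det(H) = 20, tr(H) = 10.
det(H) > 0 and tr(H) > 0, so H is positive definite everywhere: convex.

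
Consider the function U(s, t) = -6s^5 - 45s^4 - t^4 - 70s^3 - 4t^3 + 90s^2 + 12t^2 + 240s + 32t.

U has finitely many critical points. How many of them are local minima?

2

U separates as a function of s plus a function of t, so ∇U=0 decouples.
∂U/∂s = -30(s - 1)(s + 1)(s + 2)(s + 4) = 0 at s ∈ {-4, -2, -1, 1}; ∂U/∂t = -4(t - 2)(t + 1)(t + 4) = 0 at t ∈ {-4, -1, 2}.
The Hessian is diagonal: diag(U_ss, U_tt). Second derivatives: U_ss(-4)=900, U_ss(-2)=-180, U_ss(-1)=180, U_ss(1)=-900; U_tt(-4)=-72, U_tt(-1)=36, U_tt(2)=-72.
Local minima occur where both diagonal entries positive: (-4, -1), (-1, -1). Count: 2.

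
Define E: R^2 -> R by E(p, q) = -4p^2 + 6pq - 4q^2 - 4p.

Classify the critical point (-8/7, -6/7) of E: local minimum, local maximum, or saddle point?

The Hessian of E is constant: H = [[-8, 6], [6, -8]].
det(H) = (-8)·(-8) − 6² = 28.
det(H) > 0 and tr(H) = -16 < 0, so H is negative definite and the point is a local maximum.

local maximum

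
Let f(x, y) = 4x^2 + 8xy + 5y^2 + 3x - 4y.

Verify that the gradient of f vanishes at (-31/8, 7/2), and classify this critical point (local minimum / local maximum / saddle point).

local minimum

∇f = (8x + 8y + 3, 8x + 10y - 4); substituting (-31/8, 7/2) gives ∇f = (0, 0), so (-31/8, 7/2) is indeed a critical point.
The Hessian of f is constant: H = [[8, 8], [8, 10]].
det(H) = 8·10 − 8² = 16.
det(H) > 0 and tr(H) = 18 > 0, so H is positive definite and the point is a local minimum.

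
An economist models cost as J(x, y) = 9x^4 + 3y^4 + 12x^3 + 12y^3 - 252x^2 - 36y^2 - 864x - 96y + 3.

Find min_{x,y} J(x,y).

J(x,y) separates as P(x) + Q(y) + 3, so its minimum is min P + min Q + 3.
P'(x) = 36(x - 4)(x + 2)(x + 3) vanishes at x ∈ {-3, -2, 4}; Q'(y) = 12(y - 2)(y + 1)(y + 4) vanishes at y ∈ {-4, -1, 2}.
Local minima of P (where P''>0): P(-3)=729, P(4)=-4416. Local minima of Q: Q(-4)=-192, Q(2)=-192.
So the global minimum of J is P(4) + Q(-4) + 3 = -4416 − 192 + 3 = -4605, attained at (4, -4).

-4605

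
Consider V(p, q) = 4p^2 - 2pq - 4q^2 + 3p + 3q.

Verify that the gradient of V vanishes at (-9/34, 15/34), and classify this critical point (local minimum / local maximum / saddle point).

∇V = (8p - 2q + 3, -2p - 8q + 3); substituting (-9/34, 15/34) gives ∇V = (0, 0), so (-9/34, 15/34) is indeed a critical point.
The Hessian of V is constant: H = [[8, -2], [-2, -8]].
det(H) = 8·(-8) − (-2)² = -68.
Since det(H) < 0, H is indefinite and the critical point is a saddle point.

saddle point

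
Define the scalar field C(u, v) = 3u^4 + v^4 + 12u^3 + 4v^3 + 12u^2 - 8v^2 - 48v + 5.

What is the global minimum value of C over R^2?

-75

C(u,v) separates as P(u) + Q(v) + 5, so its minimum is min P + min Q + 5.
P'(u) = 12u(u + 1)(u + 2) vanishes at u ∈ {-2, -1, 0}; Q'(v) = 4(v - 2)(v + 2)(v + 3) vanishes at v ∈ {-3, -2, 2}.
Local minima of P (where P''>0): P(-2)=0, P(0)=0. Local minima of Q: Q(-3)=45, Q(2)=-80.
So the global minimum of C is P(-2) + Q(2) + 5 = 0 − 80 + 5 = -75, attained at (-2, 2).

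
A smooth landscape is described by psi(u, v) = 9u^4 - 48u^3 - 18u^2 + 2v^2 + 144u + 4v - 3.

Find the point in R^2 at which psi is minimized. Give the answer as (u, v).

(4, -1)

psi(u,v) separates as P(u) + Q(v) − 3, so its minimum is min P + min Q − 3.
P'(u) = 36(u - 4)(u - 1)(u + 1) vanishes at u ∈ {-1, 1, 4}; Q'(v) = 4v + 4 vanishes at v ∈ {-1}.
Local minima of P (where P''>0): P(-1)=-105, P(4)=-480. Local minima of Q: Q(-1)=-2.
So the global minimum of psi is P(4) + Q(-1) − 3 = -480 − 2 − 3 = -485, attained at (4, -1).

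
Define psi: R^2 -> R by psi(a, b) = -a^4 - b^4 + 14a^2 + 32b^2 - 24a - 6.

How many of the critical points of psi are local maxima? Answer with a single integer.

psi separates as a function of a plus a function of b, so ∇psi=0 decouples.
∂psi/∂a = -4(a - 2)(a - 1)(a + 3) = 0 at a ∈ {-3, 1, 2}; ∂psi/∂b = -4b(b - 4)(b + 4) = 0 at b ∈ {-4, 0, 4}.
The Hessian is diagonal: diag(psi_aa, psi_bb). Second derivatives: psi_aa(-3)=-80, psi_aa(1)=16, psi_aa(2)=-20; psi_bb(-4)=-128, psi_bb(0)=64, psi_bb(4)=-128.
Local maxima occur where both diagonal entries negative: (-3, -4), (-3, 4), (2, -4), (2, 4). Count: 4.

4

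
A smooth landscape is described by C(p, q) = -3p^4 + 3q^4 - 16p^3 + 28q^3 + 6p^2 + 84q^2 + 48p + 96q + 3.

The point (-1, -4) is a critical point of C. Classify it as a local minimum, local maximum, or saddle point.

The mixed partial ∂²C/∂p∂q is 0, so the Hessian at any point is diag(C_pp, C_qq) = diag(12(-3p^2 - 8p + 1), 12(3q^2 + 14q + 14)).
At (-1, -4): H = diag(72, 72).
Both eigenvalues are positive, so H is positive definite: a local minimum.

local minimum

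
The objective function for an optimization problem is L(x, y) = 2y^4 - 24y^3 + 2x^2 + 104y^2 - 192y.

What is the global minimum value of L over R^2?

-128

L(x,y) separates as P(x) + Q(y), so its minimum is min P + min Q.
P'(x) = 4x vanishes at x ∈ {0}; Q'(y) = 8(y - 4)(y - 3)(y - 2) vanishes at y ∈ {2, 3, 4}.
Local minima of P (where P''>0): P(0)=0. Local minima of Q: Q(2)=-128, Q(4)=-128.
So the global minimum of L is P(0) + Q(2) = 0 − 128 = -128, attained at (0, 2).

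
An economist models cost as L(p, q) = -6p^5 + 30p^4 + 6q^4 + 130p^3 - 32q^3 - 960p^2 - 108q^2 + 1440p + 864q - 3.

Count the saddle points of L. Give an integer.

6

L separates as a function of p plus a function of q, so ∇L=0 decouples.
∂L/∂p = -30(p - 4)(p - 3)(p - 1)(p + 4) = 0 at p ∈ {-4, 1, 3, 4}; ∂L/∂q = 24(q - 4)(q - 3)(q + 3) = 0 at q ∈ {-3, 3, 4}.
The Hessian is diagonal: diag(L_pp, L_qq). Second derivatives: L_pp(-4)=8400, L_pp(1)=-900, L_pp(3)=420, L_pp(4)=-720; L_qq(-3)=1008, L_qq(3)=-144, L_qq(4)=168.
Saddle points occur where the two diagonal entries have opposite signs: (-4, 3), (1, -3), (1, 4), (3, 3), (4, -3), (4, 4). Count: 6.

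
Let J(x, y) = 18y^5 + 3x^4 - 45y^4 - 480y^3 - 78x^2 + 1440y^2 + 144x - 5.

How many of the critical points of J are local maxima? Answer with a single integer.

J separates as a function of x plus a function of y, so ∇J=0 decouples.
∂J/∂x = 12(x - 3)(x - 1)(x + 4) = 0 at x ∈ {-4, 1, 3}; ∂J/∂y = 90y(y - 4)(y - 2)(y + 4) = 0 at y ∈ {-4, 0, 2, 4}.
The Hessian is diagonal: diag(J_xx, J_yy). Second derivatives: J_xx(-4)=420, J_xx(1)=-120, J_xx(3)=168; J_yy(-4)=-17280, J_yy(0)=2880, J_yy(2)=-2160, J_yy(4)=5760.
Local maxima occur where both diagonal entries negative: (1, -4), (1, 2). Count: 2.

2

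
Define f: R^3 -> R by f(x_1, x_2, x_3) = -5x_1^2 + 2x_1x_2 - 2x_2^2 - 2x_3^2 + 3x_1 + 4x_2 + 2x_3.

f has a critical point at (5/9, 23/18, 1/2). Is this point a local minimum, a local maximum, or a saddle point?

The Hessian is constant: H = [[-10, 2, 0], [2, -4, 0], [0, 0, -4]].
Leading principal minors: Δ₁ = -10, Δ₂ = 36, Δ₃ = -144.
The minors alternate sign starting negative (−, +, −), so H is negative definite: a local maximum.

local maximum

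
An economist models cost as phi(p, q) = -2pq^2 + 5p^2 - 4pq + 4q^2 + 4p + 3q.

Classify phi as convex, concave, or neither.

neither

The term -2pq^2 is cubic, so the Hessian is not constant.
∂²phi/∂q² = -4p + 8, which takes both signs as p varies (negative for sufficiently large p). A diagonal entry of the Hessian changing sign means the Hessian is neither positive- nor negative-semidefinite on all of R^2.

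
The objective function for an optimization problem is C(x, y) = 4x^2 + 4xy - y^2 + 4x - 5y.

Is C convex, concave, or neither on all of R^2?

C is quadratic, so its Hessian is the constant matrix H = [[8, 4], [4, -2]].
det(H) = -32, tr(H) = 6.
det(H) < 0, so H is indefinite: neither convex nor concave.

neither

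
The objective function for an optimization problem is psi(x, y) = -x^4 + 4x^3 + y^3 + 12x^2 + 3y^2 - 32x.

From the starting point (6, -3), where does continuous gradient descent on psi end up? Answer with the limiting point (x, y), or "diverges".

diverges

psi is separable, so gradient descent decouples: x follows -∂psi/∂x, y follows -∂psi/∂y.
∂psi/∂x = -4(x - 4)(x - 1)(x + 2); at x=6 this is -320, so x increases.
∂psi/∂y = 3y(y + 2); at y=-3 this is 9, so y decreases.
The x-coordinate has no critical point in that direction and runs off to infinity.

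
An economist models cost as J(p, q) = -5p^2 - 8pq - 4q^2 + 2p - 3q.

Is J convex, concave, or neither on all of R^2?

J is quadratic, so its Hessian is the constant matrix H = [[-10, -8], [-8, -8]].
det(H) = 16, tr(H) = -18.
det(H) > 0 and tr(H) < 0, so H is negative definite everywhere: concave.

concave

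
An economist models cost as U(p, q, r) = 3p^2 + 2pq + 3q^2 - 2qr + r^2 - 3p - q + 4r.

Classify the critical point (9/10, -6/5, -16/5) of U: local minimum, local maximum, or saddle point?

The Hessian is constant: H = [[6, 2, 0], [2, 6, -2], [0, -2, 2]].
Leading principal minors: Δ₁ = 6, Δ₂ = 32, Δ₃ = 40.
All leading minors are positive, so H is positive definite: a local minimum.

local minimum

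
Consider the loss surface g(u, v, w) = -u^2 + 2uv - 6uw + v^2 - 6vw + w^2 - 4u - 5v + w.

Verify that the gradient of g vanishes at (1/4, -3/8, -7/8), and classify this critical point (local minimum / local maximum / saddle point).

saddle point

∇g = (-2u + 2v - 6w - 4, 2u + 2v - 6w - 5, -6u - 6v + 2w + 1); substituting (1/4, -3/8, -7/8) gives ∇g = (0, 0, 0), so (1/4, -3/8, -7/8) is indeed a critical point.
The Hessian is constant: H = [[-2, 2, -6], [2, 2, -6], [-6, -6, 2]].
Leading principal minors: Δ₁ = -2, Δ₂ = -8, Δ₃ = 128.
The minors fit neither the all-positive nor the alternating-sign pattern, so H is indefinite: a saddle point.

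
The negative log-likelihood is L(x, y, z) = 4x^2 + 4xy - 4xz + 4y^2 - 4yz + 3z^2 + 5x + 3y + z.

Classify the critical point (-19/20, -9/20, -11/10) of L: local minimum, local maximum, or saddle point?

local minimum

The Hessian is constant: H = [[8, 4, -4], [4, 8, -4], [-4, -4, 6]].
Leading principal minors: Δ₁ = 8, Δ₂ = 48, Δ₃ = 160.
All leading minors are positive, so H is positive definite: a local minimum.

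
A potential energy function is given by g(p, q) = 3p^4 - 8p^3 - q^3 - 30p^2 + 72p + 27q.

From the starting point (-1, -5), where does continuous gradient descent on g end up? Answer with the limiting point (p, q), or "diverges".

(-2, -3)

g is separable, so gradient descent decouples: p follows -∂g/∂p, q follows -∂g/∂q.
∂g/∂p = 12(p - 3)(p - 1)(p + 2); at p=-1 this is 96, so p decreases.
∂g/∂q = -3(q - 3)(q + 3); at q=-5 this is -48, so q increases.
p converges to its nearest critical value -2 (a local min of the p-part); q converges to -3. The iterate converges to (-2, -3).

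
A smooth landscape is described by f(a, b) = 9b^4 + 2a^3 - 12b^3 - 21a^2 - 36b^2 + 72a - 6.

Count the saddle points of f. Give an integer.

f separates as a function of a plus a function of b, so ∇f=0 decouples.
∂f/∂a = 6(a - 4)(a - 3) = 0 at a ∈ {3, 4}; ∂f/∂b = 36b(b - 2)(b + 1) = 0 at b ∈ {-1, 0, 2}.
The Hessian is diagonal: diag(f_aa, f_bb). Second derivatives: f_aa(3)=-6, f_aa(4)=6; f_bb(-1)=108, f_bb(0)=-72, f_bb(2)=216.
Saddle points occur where the two diagonal entries have opposite signs: (3, -1), (3, 2), (4, 0). Count: 3.

3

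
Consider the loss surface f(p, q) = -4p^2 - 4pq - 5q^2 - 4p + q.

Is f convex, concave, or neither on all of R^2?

concave

f is quadratic, so its Hessian is the constant matrix H = [[-8, -4], [-4, -10]].
det(H) = 64, tr(H) = -18.
det(H) > 0 and tr(H) < 0, so H is negative definite everywhere: concave.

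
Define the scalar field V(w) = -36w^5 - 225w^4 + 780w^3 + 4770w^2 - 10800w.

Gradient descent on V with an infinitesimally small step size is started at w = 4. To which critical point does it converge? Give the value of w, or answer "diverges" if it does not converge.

V'(w) = -180(w - 3)(w - 1)(w + 4)(w + 5), so V'(4) = -38880.
Gradient descent moves in the -V' direction, i.e. w is increasing.
There is no critical point above w=4, and V' keeps the same sign, so the iterate runs off to +∞.

diverges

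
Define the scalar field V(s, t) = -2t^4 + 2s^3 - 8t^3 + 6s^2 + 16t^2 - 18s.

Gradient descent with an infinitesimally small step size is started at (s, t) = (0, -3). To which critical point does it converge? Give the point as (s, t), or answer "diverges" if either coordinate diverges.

V is separable, so gradient descent decouples: s follows -∂V/∂s, t follows -∂V/∂t.
∂V/∂s = 6(s - 1)(s + 3); at s=0 this is -18, so s increases.
∂V/∂t = -8t(t - 1)(t + 4); at t=-3 this is -96, so t increases.
s converges to its nearest critical value 1 (a local min of the s-part); t converges to 0. The iterate converges to (1, 0).

(1, 0)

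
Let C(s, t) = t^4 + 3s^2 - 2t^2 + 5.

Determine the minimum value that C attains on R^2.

4

C(s,t) separates as P(s) + Q(t) + 5, so its minimum is min P + min Q + 5.
P'(s) = 6s vanishes at s ∈ {0}; Q'(t) = 4t(t - 1)(t + 1) vanishes at t ∈ {-1, 0, 1}.
Local minima of P (where P''>0): P(0)=0. Local minima of Q: Q(-1)=-1, Q(1)=-1.
So the global minimum of C is P(0) + Q(-1) + 5 = 0 − 1 + 5 = 4, attained at (0, -1).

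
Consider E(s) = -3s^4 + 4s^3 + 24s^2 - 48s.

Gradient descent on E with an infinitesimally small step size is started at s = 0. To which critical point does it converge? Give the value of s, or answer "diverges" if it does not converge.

1

E'(s) = -12(s - 2)(s - 1)(s + 2), so E'(0) = -48.
Gradient descent moves in the -E' direction, i.e. s is increasing.
The nearest critical point in that direction is s = 1, where E'' = 36 > 0 (a local minimum). The iterate converges there.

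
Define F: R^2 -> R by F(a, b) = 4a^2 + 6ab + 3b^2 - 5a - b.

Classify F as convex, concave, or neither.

convex

F is quadratic, so its Hessian is the constant matrix H = [[8, 6], [6, 6]].
det(H) = 12, tr(H) = 14.
det(H) > 0 and tr(H) > 0, so H is positive definite everywhere: convex.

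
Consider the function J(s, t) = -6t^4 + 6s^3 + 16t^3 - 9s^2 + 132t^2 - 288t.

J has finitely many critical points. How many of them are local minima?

1

J separates as a function of s plus a function of t, so ∇J=0 decouples.
∂J/∂s = 18s(s - 1) = 0 at s ∈ {0, 1}; ∂J/∂t = -24(t - 4)(t - 1)(t + 3) = 0 at t ∈ {-3, 1, 4}.
The Hessian is diagonal: diag(J_ss, J_tt). Second derivatives: J_ss(0)=-18, J_ss(1)=18; J_tt(-3)=-672, J_tt(1)=288, J_tt(4)=-504.
Local minima occur where both diagonal entries positive: (1, 1). Count: 1.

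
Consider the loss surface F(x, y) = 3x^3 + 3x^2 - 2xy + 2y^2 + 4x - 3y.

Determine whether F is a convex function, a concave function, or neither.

The term 3x^3 is cubic, so the Hessian is not constant.
∂²F/∂x² = 18x + 6, which takes both signs as x varies (negative for sufficiently negative x). A diagonal entry of the Hessian changing sign means the Hessian is neither positive- nor negative-semidefinite on all of R^2.

neither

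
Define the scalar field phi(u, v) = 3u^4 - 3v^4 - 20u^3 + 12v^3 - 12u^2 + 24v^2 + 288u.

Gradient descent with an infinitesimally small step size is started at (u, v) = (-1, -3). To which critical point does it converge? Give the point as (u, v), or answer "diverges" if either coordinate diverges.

diverges

phi is separable, so gradient descent decouples: u follows -∂phi/∂u, v follows -∂phi/∂v.
∂phi/∂u = 12(u - 4)(u - 3)(u + 2); at u=-1 this is 240, so u decreases.
∂phi/∂v = -12v(v - 4)(v + 1); at v=-3 this is 504, so v decreases.
The v-coordinate has no critical point in that direction and runs off to infinity.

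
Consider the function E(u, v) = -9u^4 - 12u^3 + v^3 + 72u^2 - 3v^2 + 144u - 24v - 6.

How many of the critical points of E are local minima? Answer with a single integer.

E separates as a function of u plus a function of v, so ∇E=0 decouples.
∂E/∂u = -36(u - 2)(u + 1)(u + 2) = 0 at u ∈ {-2, -1, 2}; ∂E/∂v = 3(v - 4)(v + 2) = 0 at v ∈ {-2, 4}.
The Hessian is diagonal: diag(E_uu, E_vv). Second derivatives: E_uu(-2)=-144, E_uu(-1)=108, E_uu(2)=-432; E_vv(-2)=-18, E_vv(4)=18.
Local minima occur where both diagonal entries positive: (-1, 4). Count: 1.

1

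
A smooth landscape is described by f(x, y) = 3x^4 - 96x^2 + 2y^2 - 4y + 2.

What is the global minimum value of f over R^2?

f(x,y) separates as P(x) + Q(y) + 2, so its minimum is min P + min Q + 2.
P'(x) = 12x(x - 4)(x + 4) vanishes at x ∈ {-4, 0, 4}; Q'(y) = 4y - 4 vanishes at y ∈ {1}.
Local minima of P (where P''>0): P(-4)=-768, P(4)=-768. Local minima of Q: Q(1)=-2.
So the global minimum of f is P(-4) + Q(1) + 2 = -768 − 2 + 2 = -768, attained at (-4, 1).

-768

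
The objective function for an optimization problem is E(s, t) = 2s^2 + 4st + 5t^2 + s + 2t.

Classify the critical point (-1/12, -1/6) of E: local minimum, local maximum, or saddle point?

local minimum

The Hessian of E is constant: H = [[4, 4], [4, 10]].
det(H) = 4·10 − 4² = 24.
det(H) > 0 and tr(H) = 14 > 0, so H is positive definite and the point is a local minimum.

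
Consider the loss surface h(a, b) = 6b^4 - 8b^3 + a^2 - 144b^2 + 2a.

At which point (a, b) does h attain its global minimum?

h(a,b) separates as P(a) + Q(b), so its minimum is min P + min Q.
P'(a) = 2a + 2 vanishes at a ∈ {-1}; Q'(b) = 24b(b - 4)(b + 3) vanishes at b ∈ {-3, 0, 4}.
Local minima of P (where P''>0): P(-1)=-1. Local minima of Q: Q(-3)=-594, Q(4)=-1280.
So the global minimum of h is P(-1) + Q(4) = -1 − 1280 = -1281, attained at (-1, 4).

(-1, 4)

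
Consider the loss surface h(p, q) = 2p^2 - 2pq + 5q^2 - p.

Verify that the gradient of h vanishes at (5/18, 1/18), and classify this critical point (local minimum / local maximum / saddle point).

∇h = (4p - 2q - 1, -2p + 10q); substituting (5/18, 1/18) gives ∇h = (0, 0), so (5/18, 1/18) is indeed a critical point.
The Hessian of h is constant: H = [[4, -2], [-2, 10]].
det(H) = 4·10 − (-2)² = 36.
det(H) > 0 and tr(H) = 14 > 0, so H is positive definite and the point is a local minimum.

local minimum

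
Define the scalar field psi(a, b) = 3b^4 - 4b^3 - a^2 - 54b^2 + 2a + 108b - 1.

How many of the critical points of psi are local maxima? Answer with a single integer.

1

psi separates as a function of a plus a function of b, so ∇psi=0 decouples.
∂psi/∂a = -2(a - 1) = 0 at a ∈ {1}; ∂psi/∂b = 12(b - 3)(b - 1)(b + 3) = 0 at b ∈ {-3, 1, 3}.
The Hessian is diagonal: diag(psi_aa, psi_bb). Second derivatives: psi_aa(1)=-2; psi_bb(-3)=288, psi_bb(1)=-96, psi_bb(3)=144.
Local maxima occur where both diagonal entries negative: (1, 1). Count: 1.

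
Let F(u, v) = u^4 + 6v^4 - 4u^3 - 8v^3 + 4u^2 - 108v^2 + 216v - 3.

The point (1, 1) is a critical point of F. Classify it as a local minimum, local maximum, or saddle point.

local maximum

The mixed partial ∂²F/∂u∂v is 0, so the Hessian at any point is diag(F_uu, F_vv) = diag(4(3u^2 - 6u + 2), 24(3v^2 - 2v - 9)).
At (1, 1): H = diag(-4, -192).
Both eigenvalues are negative, so H is negative definite: a local maximum.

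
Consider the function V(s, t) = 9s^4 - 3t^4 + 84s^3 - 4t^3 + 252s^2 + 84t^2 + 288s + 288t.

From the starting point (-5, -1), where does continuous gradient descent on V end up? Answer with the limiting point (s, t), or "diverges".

(-4, -2)

V is separable, so gradient descent decouples: s follows -∂V/∂s, t follows -∂V/∂t.
∂V/∂s = 36(s + 1)(s + 2)(s + 4); at s=-5 this is -432, so s increases.
∂V/∂t = -12(t - 4)(t + 2)(t + 3); at t=-1 this is 120, so t decreases.
s converges to its nearest critical value -4 (a local min of the s-part); t converges to -2. The iterate converges to (-4, -2).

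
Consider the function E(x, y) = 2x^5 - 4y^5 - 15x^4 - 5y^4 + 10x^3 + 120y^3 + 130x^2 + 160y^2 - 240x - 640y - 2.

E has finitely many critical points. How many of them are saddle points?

8

E separates as a function of x plus a function of y, so ∇E=0 decouples.
∂E/∂x = 10(x - 4)(x - 3)(x - 1)(x + 2) = 0 at x ∈ {-2, 1, 3, 4}; ∂E/∂y = -20(y - 4)(y - 1)(y + 2)(y + 4) = 0 at y ∈ {-4, -2, 1, 4}.
The Hessian is diagonal: diag(E_xx, E_yy). Second derivatives: E_xx(-2)=-900, E_xx(1)=180, E_xx(3)=-100, E_xx(4)=180; E_yy(-4)=1600, E_yy(-2)=-720, E_yy(1)=900, E_yy(4)=-2880.
Saddle points occur where the two diagonal entries have opposite signs: (-2, -4), (-2, 1), (1, -2), (1, 4), (3, -4), (3, 1), (4, -2), (4, 4). Count: 8.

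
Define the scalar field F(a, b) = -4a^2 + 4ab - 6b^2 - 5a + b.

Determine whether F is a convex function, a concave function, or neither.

concave

F is quadratic, so its Hessian is the constant matrix H = [[-8, 4], [4, -12]].
det(H) = 80, tr(H) = -20.
det(H) > 0 and tr(H) < 0, so H is negative definite everywhere: concave.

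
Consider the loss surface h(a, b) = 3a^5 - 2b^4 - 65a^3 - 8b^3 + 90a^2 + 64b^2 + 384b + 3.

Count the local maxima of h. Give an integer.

4

h separates as a function of a plus a function of b, so ∇h=0 decouples.
∂h/∂a = 15a(a - 3)(a - 1)(a + 4) = 0 at a ∈ {-4, 0, 1, 3}; ∂h/∂b = -8(b - 4)(b + 3)(b + 4) = 0 at b ∈ {-4, -3, 4}.
The Hessian is diagonal: diag(h_aa, h_bb). Second derivatives: h_aa(-4)=-2100, h_aa(0)=180, h_aa(1)=-150, h_aa(3)=630; h_bb(-4)=-64, h_bb(-3)=56, h_bb(4)=-448.
Local maxima occur where both diagonal entries negative: (-4, -4), (-4, 4), (1, -4), (1, 4). Count: 4.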